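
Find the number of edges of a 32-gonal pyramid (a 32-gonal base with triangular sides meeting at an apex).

A pyramid on an n-gon base has one n-gon and n triangles: V = 32 + 1 = 33, E = 2·32 = 64, F = 32 + 1 = 33.
Check: V − E + F = 33 − 64 + 33 = 2.

64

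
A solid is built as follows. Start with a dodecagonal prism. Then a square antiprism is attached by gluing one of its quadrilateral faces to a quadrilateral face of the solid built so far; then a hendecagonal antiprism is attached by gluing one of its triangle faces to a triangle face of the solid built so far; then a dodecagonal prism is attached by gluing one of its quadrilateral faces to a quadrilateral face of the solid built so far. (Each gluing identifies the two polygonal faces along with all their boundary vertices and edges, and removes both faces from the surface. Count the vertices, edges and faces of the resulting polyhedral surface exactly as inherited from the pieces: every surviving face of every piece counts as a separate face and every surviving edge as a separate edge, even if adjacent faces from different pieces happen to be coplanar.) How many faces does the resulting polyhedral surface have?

A dodecagonal prism: V=24, E=36, F=14.
Attach a square antiprism (V=8, E=16, F=10) along a 4-gon: merge 4 vertices and 4 edges, delete both glued faces → V=28, E=48, F=22.
Attach a hendecagonal antiprism (V=22, E=44, F=24) along a 3-gon: merge 3 vertices and 3 edges, delete both glued faces → V=47, E=89, F=44.
Attach a dodecagonal prism (V=24, E=36, F=14) along a 4-gon: merge 4 vertices and 4 edges, delete both glued faces → V=67, E=121, F=56.
Check: V − E + F = 67 − 121 + 56 = 2.

56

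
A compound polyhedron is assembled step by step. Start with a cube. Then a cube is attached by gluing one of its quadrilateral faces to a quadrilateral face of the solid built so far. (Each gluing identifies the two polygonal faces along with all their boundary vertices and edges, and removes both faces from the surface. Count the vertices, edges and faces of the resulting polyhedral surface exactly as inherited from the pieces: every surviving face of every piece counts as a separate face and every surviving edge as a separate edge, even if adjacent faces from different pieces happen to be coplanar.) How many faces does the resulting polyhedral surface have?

10

A cube: V=8, E=12, F=6.
Attach a cube (V=8, E=12, F=6) along a 4-gon: merge 4 vertices and 4 edges, delete both glued faces → V=12, E=20, F=10.
Check: V − E + F = 12 − 20 + 10 = 2.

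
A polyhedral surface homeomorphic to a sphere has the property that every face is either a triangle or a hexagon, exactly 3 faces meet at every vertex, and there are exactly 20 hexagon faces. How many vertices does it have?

44

Let x be the number of triangles; then F = 20 + x.
Edge–face incidences: 2E = 6·20 + 3·x = 120 + 3x.
Every vertex has degree 3, so 3V = 2E.
Euler: V − E + F = 2 ⇒ (2E)/3 − E + (20 + x) = 2.
Multiply by 6: 2·(2E) − 3·(2E) + 6·(20 + x) = 12, i.e. 120 + 6x − (120 + 3x) = 12.
Collecting terms: 3x = 12, so x = 4.
Then 2E = 120 + 3·4 = 132, so E = 66, V = 2E/3 = 44, F = 20 + 4 = 24.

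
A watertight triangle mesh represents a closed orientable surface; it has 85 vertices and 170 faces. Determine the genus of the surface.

1

Every face is a triangle, so 2E = 3·170 = 510, giving E = 255.
χ = V − E + F = 85 − 255 + 170 = 0.
For a closed orientable surface χ = 2 − 2g, so g = (2 − (0))/2 = 1.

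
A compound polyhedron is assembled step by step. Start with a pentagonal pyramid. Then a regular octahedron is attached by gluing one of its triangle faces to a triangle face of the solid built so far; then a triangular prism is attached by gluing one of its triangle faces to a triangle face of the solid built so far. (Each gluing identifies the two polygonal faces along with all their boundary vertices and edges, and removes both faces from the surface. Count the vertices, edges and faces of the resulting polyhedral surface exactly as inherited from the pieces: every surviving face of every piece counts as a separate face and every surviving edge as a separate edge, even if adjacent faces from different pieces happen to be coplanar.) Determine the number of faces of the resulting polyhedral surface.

15

A pentagonal pyramid: V=6, E=10, F=6.
Attach a regular octahedron (V=6, E=12, F=8) along a 3-gon: merge 3 vertices and 3 edges, delete both glued faces → V=9, E=19, F=12.
Attach a triangular prism (V=6, E=9, F=5) along a 3-gon: merge 3 vertices and 3 edges, delete both glued faces → V=12, E=25, F=15.
Check: V − E + F = 12 − 25 + 15 = 2.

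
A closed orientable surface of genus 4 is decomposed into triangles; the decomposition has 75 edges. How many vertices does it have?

χ = 2 − 2·4 = -6, and every face is a triangle so 3F = 2E.
F = 2E/3 = 50. Then V = -6 + E − F = -6 + 75 − 50 = 19.

19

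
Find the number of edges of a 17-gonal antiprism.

An antiprism on an n-gon has two n-gon caps and 2n triangles: V = 2·17 = 34, E = 4·17 = 68, F = 2·17 + 2 = 36.

68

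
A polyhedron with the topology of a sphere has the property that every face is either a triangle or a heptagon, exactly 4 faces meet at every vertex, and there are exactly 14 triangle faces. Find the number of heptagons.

2

Let x be the number of heptagons; then F = 14 + x.
Edge–face incidences: 2E = 3·14 + 7·x = 42 + 7x.
Every vertex has degree 4, so 4V = 2E.
Euler: V − E + F = 2 ⇒ (2E)/4 − E + (14 + x) = 2.
Multiply by 8: 2·(2E) − 4·(2E) + 8·(14 + x) = 16, i.e. 112 + 8x − 2·(42 + 7x) = 16.
Collecting terms: −6x + 28 = 16, so −6x = −12, so x = 2.
Then 2E = 42 + 7·2 = 56, so E = 28, V = 2E/4 = 14, F = 14 + 2 = 16.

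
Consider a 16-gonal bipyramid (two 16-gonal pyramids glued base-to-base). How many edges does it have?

48

A bipyramid over an n-gon has 2n triangular faces and n + 2 vertices: V = 16 + 2 = 18, E = 3·16 = 48, F = 2·16 = 32.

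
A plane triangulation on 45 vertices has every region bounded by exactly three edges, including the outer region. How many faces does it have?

In a plane triangulation 3F = 2E and V − E + F = 2, so F = 2V − 4 = 2·45 − 4 = 86.

86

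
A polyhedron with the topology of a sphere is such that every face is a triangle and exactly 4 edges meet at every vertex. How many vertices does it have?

6

Each face has 3 edges and each edge borders two faces, so 2E = 3F.
Each vertex has degree 4, so 4V = 2E and hence V = 3F/4.
Euler: V − E + F = 2 ⇒ (3F/4) − (3F/2) + F = 2.
Multiply by 8: (6 − 12 + 8)F = 16, i.e. 2F = 16.
So F = 8, E = 3·8/2 = 12, V = 3·8/4 = 6.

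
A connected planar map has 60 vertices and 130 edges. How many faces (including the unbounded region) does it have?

72

Euler's formula for a connected plane graph: V − E + F = 2, so F = 2 − 60 + 130 = 72.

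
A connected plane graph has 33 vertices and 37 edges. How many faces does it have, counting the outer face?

Euler's formula for a connected plane graph: V − E + F = 2, so F = 2 − 33 + 37 = 6.

6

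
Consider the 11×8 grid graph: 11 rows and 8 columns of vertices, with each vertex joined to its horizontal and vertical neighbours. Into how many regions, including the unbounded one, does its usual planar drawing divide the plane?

71

The grid has V = 11·8 = 88 vertices and E = 11·7 + 8·10 = 157 edges.
F = 2 − V + E = 2 − 88 + 157 = 71.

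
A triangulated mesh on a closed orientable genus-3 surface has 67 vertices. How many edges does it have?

χ = 2 − 2·3 = -4, and every face is a triangle so 3F = 2E.
V − E + F = -4 with E = 3F/2 gives 67 − (3/2 − 1)·F = -4, so F = 142 and E = 213.

213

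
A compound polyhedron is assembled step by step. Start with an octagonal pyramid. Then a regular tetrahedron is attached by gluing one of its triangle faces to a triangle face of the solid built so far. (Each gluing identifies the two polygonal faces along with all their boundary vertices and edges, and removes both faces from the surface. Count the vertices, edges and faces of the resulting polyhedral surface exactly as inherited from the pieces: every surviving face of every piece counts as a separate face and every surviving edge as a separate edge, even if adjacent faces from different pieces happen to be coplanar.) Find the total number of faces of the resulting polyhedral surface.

11

An octagonal pyramid: V=9, E=16, F=9.
Attach a regular tetrahedron (V=4, E=6, F=4) along a 3-gon: merge 3 vertices and 3 edges, delete both glued faces → V=10, E=19, F=11.
Check: V − E + F = 10 − 19 + 11 = 2.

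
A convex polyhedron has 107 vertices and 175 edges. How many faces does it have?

Here V − E + F = 2.
F = 2 − V + E = 2 − 107 + 175 = 70.

70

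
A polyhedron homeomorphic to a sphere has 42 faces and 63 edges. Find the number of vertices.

Here V − E + F = 2.
V = 2 + E − F = 2 + 63 − 42 = 23.

23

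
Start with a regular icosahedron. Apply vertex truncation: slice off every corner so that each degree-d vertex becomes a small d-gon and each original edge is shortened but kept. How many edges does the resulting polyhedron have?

90

The base solid has V = 12, E = 30, F = 20.
Truncation replaces each original edge-end by a new vertex, so V′ = 2E = 60.
Each original edge survives, and each old vertex of degree d contributes d new edges; summing degrees gives Σd = 2E, so E′ = E + 2E = 3E = 90.
Each original face survives and each original vertex becomes one new face: F′ = F + V = 32.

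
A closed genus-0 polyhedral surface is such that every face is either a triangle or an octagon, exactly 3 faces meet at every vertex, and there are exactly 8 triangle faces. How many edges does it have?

Let x be the number of octagons; then F = 8 + x.
Edge–face incidences: 2E = 3·8 + 8·x = 24 + 8x.
Every vertex has degree 3, so 3V = 2E.
Euler: V − E + F = 2 ⇒ (2E)/3 − E + (8 + x) = 2.
Multiply by 6: 2·(2E) − 3·(2E) + 6·(8 + x) = 12, i.e. 48 + 6x − (24 + 8x) = 12.
Collecting terms: −2x + 24 = 12, so −2x = −12, so x = 6.
Then 2E = 24 + 8·6 = 72, so E = 36, V = 2E/3 = 24, F = 8 + 6 = 14.

36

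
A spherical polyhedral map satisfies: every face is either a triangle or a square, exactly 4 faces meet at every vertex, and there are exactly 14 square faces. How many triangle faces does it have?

Let x be the number of triangles; then F = 14 + x.
Edge–face incidences: 2E = 4·14 + 3·x = 56 + 3x.
Every vertex has degree 4, so 4V = 2E.
Euler: V − E + F = 2 ⇒ (2E)/4 − E + (14 + x) = 2.
Multiply by 8: 2·(2E) − 4·(2E) + 8·(14 + x) = 16, i.e. 112 + 8x − 2·(56 + 3x) = 16.
Collecting terms: 2x = 16, so x = 8.
Then 2E = 56 + 3·8 = 80, so E = 40, V = 2E/4 = 20, F = 14 + 8 = 22.

8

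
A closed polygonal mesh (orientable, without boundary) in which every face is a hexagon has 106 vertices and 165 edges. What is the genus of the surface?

3

Every face is a hexagon and each edge borders two faces, so 6F = 2·165, giving F = 55.
χ = V − E + F = 106 − 165 + 55 = -4.
For a closed orientable surface χ = 2 − 2g, so g = (2 − (-4))/2 = 3.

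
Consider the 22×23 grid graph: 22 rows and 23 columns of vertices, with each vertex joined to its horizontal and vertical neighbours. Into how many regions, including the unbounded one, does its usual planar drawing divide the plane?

463

The grid has V = 22·23 = 506 vertices and E = 22·22 + 23·21 = 967 edges.
F = 2 − V + E = 2 − 506 + 967 = 463.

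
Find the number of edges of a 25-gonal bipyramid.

A bipyramid over an n-gon has 2n triangular faces and n + 2 vertices: V = 25 + 2 = 27, E = 3·25 = 75, F = 2·25 = 50.

75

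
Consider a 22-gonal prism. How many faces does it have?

A prism on an n-gon has two n-gon bases and n rectangular sides: V = 2·22 = 44, E = 3·22 = 66, F = 22 + 2 = 24.

24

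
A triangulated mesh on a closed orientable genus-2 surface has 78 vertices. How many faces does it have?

160

χ = 2 − 2·2 = -2, and every face is a triangle so 3F = 2E.
V − E + F = -2 with E = 3F/2 gives 78 − (3/2 − 1)·F = -2, so F = 160 and E = 240.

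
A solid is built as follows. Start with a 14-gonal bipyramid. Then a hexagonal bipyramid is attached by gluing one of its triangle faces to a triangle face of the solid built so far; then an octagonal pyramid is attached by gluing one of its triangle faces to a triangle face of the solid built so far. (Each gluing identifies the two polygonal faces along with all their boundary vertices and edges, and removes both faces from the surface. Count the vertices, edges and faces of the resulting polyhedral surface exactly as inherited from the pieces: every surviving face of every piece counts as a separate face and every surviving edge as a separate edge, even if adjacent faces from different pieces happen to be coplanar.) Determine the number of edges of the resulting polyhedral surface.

70

A 14-gonal bipyramid: V=16, E=42, F=28.
Attach a hexagonal bipyramid (V=8, E=18, F=12) along a 3-gon: merge 3 vertices and 3 edges, delete both glued faces → V=21, E=57, F=38.
Attach an octagonal pyramid (V=9, E=16, F=9) along a 3-gon: merge 3 vertices and 3 edges, delete both glued faces → V=27, E=70, F=45.
Check: V − E + F = 27 − 70 + 45 = 2.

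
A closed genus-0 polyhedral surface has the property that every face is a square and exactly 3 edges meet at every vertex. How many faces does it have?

6

Each face has 4 edges and each edge borders two faces, so 2E = 4F.
Each vertex has degree 3, so 3V = 2E and hence V = 4F/3.
Euler: V − E + F = 2 ⇒ (4F/3) − (4F/2) + F = 2.
Multiply by 6: (8 − 12 + 6)F = 12, i.e. 2F = 12.
So F = 6, E = 4·6/2 = 12, V = 4·6/3 = 8.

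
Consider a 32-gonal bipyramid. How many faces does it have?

A bipyramid over an n-gon has 2n triangular faces and n + 2 vertices: V = 32 + 2 = 34, E = 3·32 = 96, F = 2·32 = 64.
Check: V − E + F = 34 − 96 + 64 = 2.

64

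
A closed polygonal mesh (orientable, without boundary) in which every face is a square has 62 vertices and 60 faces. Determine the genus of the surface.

Every face is a square, so 2E = 4·60 = 240, giving E = 120.
χ = V − E + F = 62 − 120 + 60 = 2.
For a closed orientable surface χ = 2 − 2g, so g = (2 − (2))/2 = 0.

0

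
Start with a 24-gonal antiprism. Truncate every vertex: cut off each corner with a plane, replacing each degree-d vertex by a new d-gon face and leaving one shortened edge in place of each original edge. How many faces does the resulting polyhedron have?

98

The base solid has V = 48, E = 96, F = 50.
Truncation replaces each original edge-end by a new vertex, so V′ = 2E = 192.
Each original edge survives, and each old vertex of degree d contributes d new edges; summing degrees gives Σd = 2E, so E′ = E + 2E = 3E = 288.
Each original face survives and each original vertex becomes one new face: F′ = F + V = 98.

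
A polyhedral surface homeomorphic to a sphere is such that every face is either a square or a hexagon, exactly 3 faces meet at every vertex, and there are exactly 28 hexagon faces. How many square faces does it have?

6

Let x be the number of squares; then F = 28 + x.
Edge–face incidences: 2E = 6·28 + 4·x = 168 + 4x.
Every vertex has degree 3, so 3V = 2E.
Euler: V − E + F = 2 ⇒ (2E)/3 − E + (28 + x) = 2.
Multiply by 6: 2·(2E) − 3·(2E) + 6·(28 + x) = 12, i.e. 168 + 6x − (168 + 4x) = 12.
Collecting terms: 2x = 12, so x = 6.
Then 2E = 168 + 4·6 = 192, so E = 96, V = 2E/3 = 64, F = 28 + 6 = 34.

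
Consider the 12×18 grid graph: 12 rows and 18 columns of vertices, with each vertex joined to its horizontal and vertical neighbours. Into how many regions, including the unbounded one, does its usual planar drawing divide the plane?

188

The grid has V = 12·18 = 216 vertices and E = 12·17 + 18·11 = 402 edges.
F = 2 − V + E = 2 − 216 + 402 = 188.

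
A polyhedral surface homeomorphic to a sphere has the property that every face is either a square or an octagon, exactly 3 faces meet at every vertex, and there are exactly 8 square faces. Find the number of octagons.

2

Let x be the number of octagons; then F = 8 + x.
Edge–face incidences: 2E = 4·8 + 8·x = 32 + 8x.
Every vertex has degree 3, so 3V = 2E.
Euler: V − E + F = 2 ⇒ (2E)/3 − E + (8 + x) = 2.
Multiply by 6: 2·(2E) − 3·(2E) + 6·(8 + x) = 12, i.e. 48 + 6x − (32 + 8x) = 12.
Collecting terms: −2x + 16 = 12, so −2x = −4, so x = 2.
Then 2E = 32 + 8·2 = 48, so E = 24, V = 2E/3 = 16, F = 8 + 2 = 10.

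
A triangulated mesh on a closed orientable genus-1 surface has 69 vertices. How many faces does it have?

χ = 2 − 2·1 = 0, and every face is a triangle so 3F = 2E.
V − E + F = 0 with E = 3F/2 gives 69 − (3/2 − 1)·F = 0, so F = 138 and E = 207.

138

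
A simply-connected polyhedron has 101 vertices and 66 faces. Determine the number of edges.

165

Here V − E + F = 2.
E = V + F − (2) = 101 + 66 − (2) = 165.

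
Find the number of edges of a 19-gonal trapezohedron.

The n-trapezohedron (dual of the n-antiprism) has V = 2·19 + 2 = 40, E = 4·19 = 76, F = 2·19 = 38.

76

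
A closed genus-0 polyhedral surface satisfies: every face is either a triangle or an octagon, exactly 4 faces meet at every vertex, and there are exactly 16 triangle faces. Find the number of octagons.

Let x be the number of octagons; then F = 16 + x.
Edge–face incidences: 2E = 3·16 + 8·x = 48 + 8x.
Every vertex has degree 4, so 4V = 2E.
Euler: V − E + F = 2 ⇒ (2E)/4 − E + (16 + x) = 2.
Multiply by 8: 2·(2E) − 4·(2E) + 8·(16 + x) = 16, i.e. 128 + 8x − 2·(48 + 8x) = 16.
Collecting terms: −8x + 32 = 16, so −8x = −16, so x = 2.
Then 2E = 48 + 8·2 = 64, so E = 32, V = 2E/4 = 16, F = 16 + 2 = 18.

2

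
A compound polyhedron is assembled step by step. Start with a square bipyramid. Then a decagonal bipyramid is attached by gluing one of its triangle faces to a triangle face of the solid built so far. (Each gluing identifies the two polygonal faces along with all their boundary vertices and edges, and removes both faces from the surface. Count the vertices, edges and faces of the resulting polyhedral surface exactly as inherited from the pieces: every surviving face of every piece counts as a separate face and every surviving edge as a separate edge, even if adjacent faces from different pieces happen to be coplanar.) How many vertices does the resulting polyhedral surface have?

15

A square bipyramid: V=6, E=12, F=8.
Attach a decagonal bipyramid (V=12, E=30, F=20) along a 3-gon: merge 3 vertices and 3 edges, delete both glued faces → V=15, E=39, F=26.
Check: V − E + F = 15 − 39 + 26 = 2.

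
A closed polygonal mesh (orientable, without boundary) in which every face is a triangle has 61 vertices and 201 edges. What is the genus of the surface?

4

Every face is a triangle and each edge borders two faces, so 3F = 2·201, giving F = 134.
χ = V − E + F = 61 − 201 + 134 = -6.
For a closed orientable surface χ = 2 − 2g, so g = (2 − (-6))/2 = 4.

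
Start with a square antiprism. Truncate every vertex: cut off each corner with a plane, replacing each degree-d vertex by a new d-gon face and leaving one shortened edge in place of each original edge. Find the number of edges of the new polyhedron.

48

The base solid has V = 8, E = 16, F = 10.
Truncation replaces each original edge-end by a new vertex, so V′ = 2E = 32.
Each original edge survives, and each old vertex of degree d contributes d new edges; summing degrees gives Σd = 2E, so E′ = E + 2E = 3E = 48.
Each original face survives and each original vertex becomes one new face: F′ = F + V = 18.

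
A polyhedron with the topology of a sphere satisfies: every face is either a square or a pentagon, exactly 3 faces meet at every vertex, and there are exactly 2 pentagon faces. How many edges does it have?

15

Let x be the number of squares; then F = 2 + x.
Edge–face incidences: 2E = 5·2 + 4·x = 10 + 4x.
Every vertex has degree 3, so 3V = 2E.
Euler: V − E + F = 2 ⇒ (2E)/3 − E + (2 + x) = 2.
Multiply by 6: 2·(2E) − 3·(2E) + 6·(2 + x) = 12, i.e. 12 + 6x − (10 + 4x) = 12.
Collecting terms: 2x + 2 = 12, so 2x = 10, so x = 5.
Then 2E = 10 + 4·5 = 30, so E = 15, V = 2E/3 = 10, F = 2 + 5 = 7.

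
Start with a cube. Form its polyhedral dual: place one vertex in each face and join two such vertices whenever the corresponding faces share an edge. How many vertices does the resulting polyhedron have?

6

The base solid has V = 8, E = 12, F = 6.
The dual swaps V and F and preserves E: V′ = F = 6, E′ = E = 12, F′ = V = 8.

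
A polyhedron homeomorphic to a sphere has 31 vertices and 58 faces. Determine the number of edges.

87

Here V − E + F = 2.
E = V + F − (2) = 31 + 58 − (2) = 87.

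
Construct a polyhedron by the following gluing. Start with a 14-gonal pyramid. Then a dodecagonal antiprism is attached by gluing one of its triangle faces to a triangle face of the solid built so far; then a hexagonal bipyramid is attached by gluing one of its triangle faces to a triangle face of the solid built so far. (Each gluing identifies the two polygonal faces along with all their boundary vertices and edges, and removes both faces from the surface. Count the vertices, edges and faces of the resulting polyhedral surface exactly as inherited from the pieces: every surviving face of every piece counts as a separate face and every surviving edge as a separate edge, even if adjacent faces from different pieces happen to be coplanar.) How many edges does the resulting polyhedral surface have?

A 14-gonal pyramid: V=15, E=28, F=15.
Attach a dodecagonal antiprism (V=24, E=48, F=26) along a 3-gon: merge 3 vertices and 3 edges, delete both glued faces → V=36, E=73, F=39.
Attach a hexagonal bipyramid (V=8, E=18, F=12) along a 3-gon: merge 3 vertices and 3 edges, delete both glued faces → V=41, E=88, F=49.
Check: V − E + F = 41 − 88 + 49 = 2.

88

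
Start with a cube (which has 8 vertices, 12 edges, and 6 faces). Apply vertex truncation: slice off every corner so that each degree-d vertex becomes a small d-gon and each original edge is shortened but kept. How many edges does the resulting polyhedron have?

36

Truncation replaces each original edge-end by a new vertex, so V′ = 2E = 24.
Each original edge survives, and each old vertex of degree d contributes d new edges; summing degrees gives Σd = 2E, so E′ = E + 2E = 3E = 36.
Each original face survives and each original vertex becomes one new face: F′ = F + V = 14.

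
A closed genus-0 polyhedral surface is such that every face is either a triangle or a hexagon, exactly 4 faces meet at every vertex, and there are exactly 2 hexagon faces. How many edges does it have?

24

Let x be the number of triangles; then F = 2 + x.
Edge–face incidences: 2E = 6·2 + 3·x = 12 + 3x.
Every vertex has degree 4, so 4V = 2E.
Euler: V − E + F = 2 ⇒ (2E)/4 − E + (2 + x) = 2.
Multiply by 8: 2·(2E) − 4·(2E) + 8·(2 + x) = 16, i.e. 16 + 8x − 2·(12 + 3x) = 16.
Collecting terms: 2x − 8 = 16, so 2x = 24, so x = 12.
Then 2E = 12 + 3·12 = 48, so E = 24, V = 2E/4 = 12, F = 2 + 12 = 14.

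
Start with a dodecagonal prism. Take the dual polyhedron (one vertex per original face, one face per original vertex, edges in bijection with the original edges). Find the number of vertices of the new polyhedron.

The base solid has V = 24, E = 36, F = 14.
The dual swaps V and F and preserves E: V′ = F = 14, E′ = E = 36, F′ = V = 24.

14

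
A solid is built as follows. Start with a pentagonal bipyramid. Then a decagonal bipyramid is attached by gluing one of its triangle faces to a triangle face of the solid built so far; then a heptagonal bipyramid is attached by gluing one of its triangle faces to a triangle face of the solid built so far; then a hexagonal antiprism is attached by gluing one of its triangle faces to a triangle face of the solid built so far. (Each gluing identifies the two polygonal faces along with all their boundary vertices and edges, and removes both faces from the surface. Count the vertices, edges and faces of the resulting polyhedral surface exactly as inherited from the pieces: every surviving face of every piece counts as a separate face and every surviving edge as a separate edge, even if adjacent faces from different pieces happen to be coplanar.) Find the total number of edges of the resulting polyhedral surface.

81

A pentagonal bipyramid: V=7, E=15, F=10.
Attach a decagonal bipyramid (V=12, E=30, F=20) along a 3-gon: merge 3 vertices and 3 edges, delete both glued faces → V=16, E=42, F=28.
Attach a heptagonal bipyramid (V=9, E=21, F=14) along a 3-gon: merge 3 vertices and 3 edges, delete both glued faces → V=22, E=60, F=40.
Attach a hexagonal antiprism (V=12, E=24, F=14) along a 3-gon: merge 3 vertices and 3 edges, delete both glued faces → V=31, E=81, F=52.
Check: V − E + F = 31 − 81 + 52 = 2.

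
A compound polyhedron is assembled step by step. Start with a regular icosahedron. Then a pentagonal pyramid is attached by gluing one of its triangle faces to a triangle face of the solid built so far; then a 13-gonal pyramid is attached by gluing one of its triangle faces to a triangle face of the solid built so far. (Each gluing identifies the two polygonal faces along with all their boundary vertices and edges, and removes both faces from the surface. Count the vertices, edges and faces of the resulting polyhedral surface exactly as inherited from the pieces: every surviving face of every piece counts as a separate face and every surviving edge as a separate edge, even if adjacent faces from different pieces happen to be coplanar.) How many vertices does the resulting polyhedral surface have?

26

A regular icosahedron: V=12, E=30, F=20.
Attach a pentagonal pyramid (V=6, E=10, F=6) along a 3-gon: merge 3 vertices and 3 edges, delete both glued faces → V=15, E=37, F=24.
Attach a 13-gonal pyramid (V=14, E=26, F=14) along a 3-gon: merge 3 vertices and 3 edges, delete both glued faces → V=26, E=60, F=36.
Check: V − E + F = 26 − 60 + 36 = 2.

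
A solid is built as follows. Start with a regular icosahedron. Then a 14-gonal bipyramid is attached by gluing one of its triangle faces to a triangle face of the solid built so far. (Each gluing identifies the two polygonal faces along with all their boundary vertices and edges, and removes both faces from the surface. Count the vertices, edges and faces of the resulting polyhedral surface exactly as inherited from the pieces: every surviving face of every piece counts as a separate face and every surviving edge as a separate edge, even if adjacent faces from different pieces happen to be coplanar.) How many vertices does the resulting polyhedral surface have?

25

A regular icosahedron: V=12, E=30, F=20.
Attach a 14-gonal bipyramid (V=16, E=42, F=28) along a 3-gon: merge 3 vertices and 3 edges, delete both glued faces → V=25, E=69, F=46.
Check: V − E + F = 25 − 69 + 46 = 2.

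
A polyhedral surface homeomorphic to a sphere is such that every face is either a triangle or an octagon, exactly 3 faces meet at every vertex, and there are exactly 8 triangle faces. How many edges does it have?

Let x be the number of octagons; then F = 8 + x.
Edge–face incidences: 2E = 3·8 + 8·x = 24 + 8x.
Every vertex has degree 3, so 3V = 2E.
Euler: V − E + F = 2 ⇒ (2E)/3 − E + (8 + x) = 2.
Multiply by 6: 2·(2E) − 3·(2E) + 6·(8 + x) = 12, i.e. 48 + 6x − (24 + 8x) = 12.
Collecting terms: −2x + 24 = 12, so −2x = −12, so x = 6.
Then 2E = 24 + 8·6 = 72, so E = 36, V = 2E/3 = 24, F = 8 + 6 = 14.

36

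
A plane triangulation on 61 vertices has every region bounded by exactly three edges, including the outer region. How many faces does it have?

In a plane triangulation 3F = 2E and V − E + F = 2, so F = 2V − 4 = 2·61 − 4 = 118.

118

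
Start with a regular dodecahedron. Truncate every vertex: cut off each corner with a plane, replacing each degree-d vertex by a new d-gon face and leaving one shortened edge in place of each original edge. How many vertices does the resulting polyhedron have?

The base solid has V = 20, E = 30, F = 12.
Truncation replaces each original edge-end by a new vertex, so V′ = 2E = 60.
Each original edge survives, and each old vertex of degree d contributes d new edges; summing degrees gives Σd = 2E, so E′ = E + 2E = 3E = 90.
Each original face survives and each original vertex becomes one new face: F′ = F + V = 32.

60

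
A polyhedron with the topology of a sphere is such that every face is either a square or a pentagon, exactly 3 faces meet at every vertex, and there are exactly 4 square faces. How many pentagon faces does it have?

4

Let x be the number of pentagons; then F = 4 + x.
Edge–face incidences: 2E = 4·4 + 5·x = 16 + 5x.
Every vertex has degree 3, so 3V = 2E.
Euler: V − E + F = 2 ⇒ (2E)/3 − E + (4 + x) = 2.
Multiply by 6: 2·(2E) − 3·(2E) + 6·(4 + x) = 12, i.e. 24 + 6x − (16 + 5x) = 12.
Collecting terms: x + 8 = 12, so x = 4.
Then 2E = 16 + 5·4 = 36, so E = 18, V = 2E/3 = 12, F = 4 + 4 = 8.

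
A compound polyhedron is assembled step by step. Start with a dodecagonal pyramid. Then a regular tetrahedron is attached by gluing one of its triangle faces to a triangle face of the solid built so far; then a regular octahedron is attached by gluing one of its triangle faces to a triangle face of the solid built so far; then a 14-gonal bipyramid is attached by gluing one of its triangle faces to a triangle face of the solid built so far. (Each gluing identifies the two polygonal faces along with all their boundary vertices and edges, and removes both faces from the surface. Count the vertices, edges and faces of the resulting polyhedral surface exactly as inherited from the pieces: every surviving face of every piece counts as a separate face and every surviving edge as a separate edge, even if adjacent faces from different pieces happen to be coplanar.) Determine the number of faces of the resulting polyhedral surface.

A dodecagonal pyramid: V=13, E=24, F=13.
Attach a regular tetrahedron (V=4, E=6, F=4) along a 3-gon: merge 3 vertices and 3 edges, delete both glued faces → V=14, E=27, F=15.
Attach a regular octahedron (V=6, E=12, F=8) along a 3-gon: merge 3 vertices and 3 edges, delete both glued faces → V=17, E=36, F=21.
Attach a 14-gonal bipyramid (V=16, E=42, F=28) along a 3-gon: merge 3 vertices and 3 edges, delete both glued faces → V=30, E=75, F=47.
Check: V − E + F = 30 − 75 + 47 = 2.

47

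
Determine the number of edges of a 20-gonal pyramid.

A pyramid on an n-gon base has one n-gon and n triangles: V = 20 + 1 = 21, E = 2·20 = 40, F = 20 + 1 = 21.
Check: V − E + F = 21 − 40 + 21 = 2.

40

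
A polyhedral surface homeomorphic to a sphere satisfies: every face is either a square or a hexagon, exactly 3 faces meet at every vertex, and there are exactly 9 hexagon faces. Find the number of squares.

6

Let x be the number of squares; then F = 9 + x.
Edge–face incidences: 2E = 6·9 + 4·x = 54 + 4x.
Every vertex has degree 3, so 3V = 2E.
Euler: V − E + F = 2 ⇒ (2E)/3 − E + (9 + x) = 2.
Multiply by 6: 2·(2E) − 3·(2E) + 6·(9 + x) = 12, i.e. 54 + 6x − (54 + 4x) = 12.
Collecting terms: 2x = 12, so x = 6.
Then 2E = 54 + 4·6 = 78, so E = 39, V = 2E/3 = 26, F = 9 + 6 = 15.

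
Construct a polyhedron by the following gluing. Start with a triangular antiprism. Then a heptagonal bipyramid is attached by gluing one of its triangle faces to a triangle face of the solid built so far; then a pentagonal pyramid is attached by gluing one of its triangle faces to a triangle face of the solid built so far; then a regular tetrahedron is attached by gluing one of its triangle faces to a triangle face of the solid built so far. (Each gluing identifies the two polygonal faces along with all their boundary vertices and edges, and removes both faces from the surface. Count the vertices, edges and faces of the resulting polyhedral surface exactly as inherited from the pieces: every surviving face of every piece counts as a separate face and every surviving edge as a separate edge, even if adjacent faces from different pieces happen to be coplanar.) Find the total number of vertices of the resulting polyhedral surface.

A triangular antiprism: V=6, E=12, F=8.
Attach a heptagonal bipyramid (V=9, E=21, F=14) along a 3-gon: merge 3 vertices and 3 edges, delete both glued faces → V=12, E=30, F=20.
Attach a pentagonal pyramid (V=6, E=10, F=6) along a 3-gon: merge 3 vertices and 3 edges, delete both glued faces → V=15, E=37, F=24.
Attach a regular tetrahedron (V=4, E=6, F=4) along a 3-gon: merge 3 vertices and 3 edges, delete both glued faces → V=16, E=40, F=26.
Check: V − E + F = 16 − 40 + 26 = 2.

16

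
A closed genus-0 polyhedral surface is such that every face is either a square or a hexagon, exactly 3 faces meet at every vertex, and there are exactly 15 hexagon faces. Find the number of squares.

6

Let x be the number of squares; then F = 15 + x.
Edge–face incidences: 2E = 6·15 + 4·x = 90 + 4x.
Every vertex has degree 3, so 3V = 2E.
Euler: V − E + F = 2 ⇒ (2E)/3 − E + (15 + x) = 2.
Multiply by 6: 2·(2E) − 3·(2E) + 6·(15 + x) = 12, i.e. 90 + 6x − (90 + 4x) = 12.
Collecting terms: 2x = 12, so x = 6.
Then 2E = 90 + 4·6 = 114, so E = 57, V = 2E/3 = 38, F = 15 + 6 = 21.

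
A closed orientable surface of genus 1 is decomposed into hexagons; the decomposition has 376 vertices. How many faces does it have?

χ = 2 − 2·1 = 0, and every face is a hexagon so 6F = 2E.
V − E + F = 0 with E = 6F/2 gives 376 − (6/2 − 1)·F = 0, so F = 188 and E = 564.

188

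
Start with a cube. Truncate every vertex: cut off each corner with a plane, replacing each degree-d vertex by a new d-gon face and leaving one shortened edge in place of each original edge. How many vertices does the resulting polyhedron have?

The base solid has V = 8, E = 12, F = 6.
Truncation replaces each original edge-end by a new vertex, so V′ = 2E = 24.
Each original edge survives, and each old vertex of degree d contributes d new edges; summing degrees gives Σd = 2E, so E′ = E + 2E = 3E = 36.
Each original face survives and each original vertex becomes one new face: F′ = F + V = 14.

24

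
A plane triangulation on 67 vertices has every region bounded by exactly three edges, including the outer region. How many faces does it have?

In a plane triangulation 3F = 2E and V − E + F = 2, so F = 2V − 4 = 2·67 − 4 = 130.

130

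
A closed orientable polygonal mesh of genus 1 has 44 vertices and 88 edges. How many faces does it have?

For a closed orientable surface of genus 1, χ = 2 − 2·1 = 0.
F = 0 − V + E = 0 − 44 + 88 = 44.

44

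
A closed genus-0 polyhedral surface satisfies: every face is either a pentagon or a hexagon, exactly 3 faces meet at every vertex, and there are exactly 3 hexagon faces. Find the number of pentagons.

Let x be the number of pentagons; then F = 3 + x.
Edge–face incidences: 2E = 6·3 + 5·x = 18 + 5x.
Every vertex has degree 3, so 3V = 2E.
Euler: V − E + F = 2 ⇒ (2E)/3 − E + (3 + x) = 2.
Multiply by 6: 2·(2E) − 3·(2E) + 6·(3 + x) = 12, i.e. 18 + 6x − (18 + 5x) = 12.
Collecting terms: x = 12.
Then 2E = 18 + 5·12 = 78, so E = 39, V = 2E/3 = 26, F = 3 + 12 = 15.

12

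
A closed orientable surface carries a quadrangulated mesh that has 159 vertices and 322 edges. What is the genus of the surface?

Every face is a square and each edge borders two faces, so 4F = 2·322, giving F = 161.
χ = V − E + F = 159 − 322 + 161 = -2.
For a closed orientable surface χ = 2 − 2g, so g = (2 − (-2))/2 = 2.

2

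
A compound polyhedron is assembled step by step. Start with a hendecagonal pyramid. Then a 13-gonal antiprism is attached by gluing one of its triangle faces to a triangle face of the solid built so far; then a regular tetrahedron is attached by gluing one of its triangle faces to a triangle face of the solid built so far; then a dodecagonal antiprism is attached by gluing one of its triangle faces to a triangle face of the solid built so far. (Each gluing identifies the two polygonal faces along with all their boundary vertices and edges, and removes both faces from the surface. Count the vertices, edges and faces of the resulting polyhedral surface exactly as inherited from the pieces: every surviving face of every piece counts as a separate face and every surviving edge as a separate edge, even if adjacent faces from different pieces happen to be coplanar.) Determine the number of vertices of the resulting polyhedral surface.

A hendecagonal pyramid: V=12, E=22, F=12.
Attach a 13-gonal antiprism (V=26, E=52, F=28) along a 3-gon: merge 3 vertices and 3 edges, delete both glued faces → V=35, E=71, F=38.
Attach a regular tetrahedron (V=4, E=6, F=4) along a 3-gon: merge 3 vertices and 3 edges, delete both glued faces → V=36, E=74, F=40.
Attach a dodecagonal antiprism (V=24, E=48, F=26) along a 3-gon: merge 3 vertices and 3 edges, delete both glued faces → V=57, E=119, F=64.
Check: V − E + F = 57 − 119 + 64 = 2.

57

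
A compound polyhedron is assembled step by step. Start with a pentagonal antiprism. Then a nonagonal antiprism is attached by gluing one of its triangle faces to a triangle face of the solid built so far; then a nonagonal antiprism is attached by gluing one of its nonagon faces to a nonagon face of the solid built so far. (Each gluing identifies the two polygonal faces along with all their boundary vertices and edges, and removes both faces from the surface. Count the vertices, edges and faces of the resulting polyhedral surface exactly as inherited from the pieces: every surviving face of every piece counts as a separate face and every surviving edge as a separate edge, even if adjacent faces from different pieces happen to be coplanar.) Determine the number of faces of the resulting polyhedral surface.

A pentagonal antiprism: V=10, E=20, F=12.
Attach a nonagonal antiprism (V=18, E=36, F=20) along a 3-gon: merge 3 vertices and 3 edges, delete both glued faces → V=25, E=53, F=30.
Attach a nonagonal antiprism (V=18, E=36, F=20) along a 9-gon: merge 9 vertices and 9 edges, delete both glued faces → V=34, E=80, F=48.
Check: V − E + F = 34 − 80 + 48 = 2.

48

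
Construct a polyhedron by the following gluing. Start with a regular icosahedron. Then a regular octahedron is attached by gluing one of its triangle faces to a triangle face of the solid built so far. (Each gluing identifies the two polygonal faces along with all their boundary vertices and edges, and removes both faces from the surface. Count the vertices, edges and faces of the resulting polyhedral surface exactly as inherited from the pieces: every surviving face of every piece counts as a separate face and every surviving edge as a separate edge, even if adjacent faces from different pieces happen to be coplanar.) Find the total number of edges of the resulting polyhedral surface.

39

A regular icosahedron: V=12, E=30, F=20.
Attach a regular octahedron (V=6, E=12, F=8) along a 3-gon: merge 3 vertices and 3 edges, delete both glued faces → V=15, E=39, F=26.
Check: V − E + F = 15 − 39 + 26 = 2.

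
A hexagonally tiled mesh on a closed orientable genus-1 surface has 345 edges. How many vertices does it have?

230

χ = 2 − 2·1 = 0, and every face is a hexagon so 6F = 2E.
F = 2E/6 = 115. Then V = 0 + E − F = 0 + 345 − 115 = 230.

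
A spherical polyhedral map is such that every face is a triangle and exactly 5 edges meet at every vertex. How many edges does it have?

30

Each face has 3 edges and each edge borders two faces, so 2E = 3F.
Each vertex has degree 5, so 5V = 2E and hence V = 3F/5.
Euler: V − E + F = 2 ⇒ (3F/5) − (3F/2) + F = 2.
Multiply by 10: (6 − 15 + 10)F = 20, i.e. 1F = 20.
So F = 20, E = 3·20/2 = 30, V = 3·20/5 = 12.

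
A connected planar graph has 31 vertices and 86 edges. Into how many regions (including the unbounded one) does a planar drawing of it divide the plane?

Euler's formula for a connected plane graph: V − E + F = 2, so F = 2 − 31 + 86 = 57.

57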